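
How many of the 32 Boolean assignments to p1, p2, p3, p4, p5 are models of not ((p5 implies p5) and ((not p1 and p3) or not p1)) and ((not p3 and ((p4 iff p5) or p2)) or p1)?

Initial set: {(not ((p5 implies p5) and ((not p1 and p3) or not p1)) and ((not p3 and ((p4 iff p5) or p2)) or p1))}.
(not ((p5 implies p5) and ((not p1 and p3) or not p1)) and ((not p3 and ((p4 iff p5) or p2)) or p1)): α-rule — add not ((p5 implies p5) and ((not p1 and p3) or not p1)), ((not p3 and ((p4 iff p5) or p2)) or p1).
not ((p5 implies p5) and ((not p1 and p3) or not p1)): β-rule — branch into not (p5 implies p5)  //  not ((not p1 and p3) or not p1).
  branch 1 (add not (p5 implies p5)):
    not (p5 implies p5): α-rule — add p5, not p5.
    × closes — contains both p5 and not p5.
  branch 2 (add not ((not p1 and p3) or not p1)):
    not ((not p1 and p3) or not p1): α-rule — add not (not p1 and p3), not not p1.
    ((not p3 and ((p4 iff p5) or p2)) or p1): β-rule — branch into (not p3 and ((p4 iff p5) or p2))  //  p1.
      branch 2.1 (add (not p3 and ((p4 iff p5) or p2))):
        (not p3 and ((p4 iff p5) or p2)): α-rule — add not p3, ((p4 iff p5) or p2).
        not (not p1 and p3): β-rule — branch into not not p1  //  not p3.
          branch 2.1.1 (add not not p1):
            ((p4 iff p5) or p2): β-rule — branch into (p4 iff p5)  //  p2.
              branch 2.1.1.1 (add (p4 iff p5)):
                (p4 iff p5): β-rule — branch into p4, p5  //  not p4, not p5.
                  branch 2.1.1.1.1 (add p4, p5):
                    ○ open, literals {p1=T, p3=F, p4=T, p5=T}.
                  branch 2.1.1.1.2 (add not p4, not p5):
                    ○ open, literals {p1=T, p3=F, p4=F, p5=F}.
              branch 2.1.1.2 (add p2):
                ○ open, literals {p1=T, p2=T, p3=F}.
          branch 2.1.2 (add not p3):
            ((p4 iff p5) or p2): β-rule — branch into (p4 iff p5)  //  p2.
              branch 2.1.2.1 (add (p4 iff p5)):
                (p4 iff p5): β-rule — branch into p4, p5  //  not p4, not p5.
                  branch 2.1.2.1.1 (add p4, p5):
                    ○ open, literals {p1=T, p3=F, p4=T, p5=T}.
                  branch 2.1.2.1.2 (add not p4, not p5):
                    ○ open, literals {p1=T, p3=F, p4=F, p5=F}.
              branch 2.1.2.2 (add p2):
                ○ open, literals {p1=T, p2=T, p3=F}.
      branch 2.2 (add p1):
        not (not p1 and p3): β-rule — branch into not not p1  //  not p3.
          branch 2.2.1 (add not not p1):
            ○ open, literals {p1=T}.
          branch 2.2.2 (add not p3):
            ○ open, literals {p1=T, p3=F}.
1 branch closed, 8 open.
Each open branch fixes some atoms; the unmentioned ones are free. Counting distinct full assignments: branch {p1=T, p3=F, p4=T, p5=T} (p2) contributes 2 new; branch {p1=T, p3=F, p4=F, p5=F} (p2) contributes 2 new; branch {p1=T, p2=T, p3=F} (p4, p5) contributes 2 new; branch {p1=T, p3=F, p4=T, p5=T} (p2) contributes 0 new; branch {p1=T, p3=F, p4=F, p5=F} (p2) contributes 0 new; branch {p1=T, p2=T, p3=F} (p4, p5) contributes 0 new; branch {p1=T} (p2, p3, p4, p5) contributes 10 new; branch {p1=T, p3=F} (p2, p4, p5) contributes 0 new. Total: 16.

16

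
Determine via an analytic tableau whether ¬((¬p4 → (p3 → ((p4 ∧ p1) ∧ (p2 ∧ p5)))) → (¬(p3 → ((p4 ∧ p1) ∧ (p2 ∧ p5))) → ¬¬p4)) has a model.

Initial set: {T ¬((¬p4 → (p3 → ((p4 ∧ p1) ∧ (p2 ∧ p5)))) → (¬(p3 → ((p4 ∧ p1) ∧ (p2 ∧ p5))) → ¬¬p4))}.
T ¬((¬p4 → (p3 → ((p4 ∧ p1) ∧ (p2 ∧ p5)))) → (¬(p3 → ((p4 ∧ p1) ∧ (p2 ∧ p5))) → ¬¬p4)): α-rule — add T (¬p4 → (p3 → ((p4 ∧ p1) ∧ (p2 ∧ p5)))), F (¬(p3 → ((p4 ∧ p1) ∧ (p2 ∧ p5))) → ¬¬p4).
F (¬(p3 → ((p4 ∧ p1) ∧ (p2 ∧ p5))) → ¬¬p4): α-rule — add T ¬(p3 → ((p4 ∧ p1) ∧ (p2 ∧ p5))), F ¬¬p4.
T ¬(p3 → ((p4 ∧ p1) ∧ (p2 ∧ p5))): α-rule — add T p3, F ((p4 ∧ p1) ∧ (p2 ∧ p5)).
F ¬¬p4: drop double negation, giving F p4.
T (¬p4 → (p3 → ((p4 ∧ p1) ∧ (p2 ∧ p5)))): β-rule — branch into F ¬p4  //  T (p3 → ((p4 ∧ p1) ∧ (p2 ∧ p5))).
  branch 1 (add F ¬p4):
    × closes — contains both p4 and ¬p4.
  branch 2 (add T (p3 → ((p4 ∧ p1) ∧ (p2 ∧ p5)))):
    F ((p4 ∧ p1) ∧ (p2 ∧ p5)): β-rule — branch into F (p4 ∧ p1)  //  F (p2 ∧ p5).
      branch 2.1 (add F (p4 ∧ p1)):
        T (p3 → ((p4 ∧ p1) ∧ (p2 ∧ p5))): β-rule — branch into F p3  //  T ((p4 ∧ p1) ∧ (p2 ∧ p5)).
          branch 2.1.1 (add F p3):
            × closes — contains both p3 and ¬p3.
          branch 2.1.2 (add T ((p4 ∧ p1) ∧ (p2 ∧ p5))):
            T ((p4 ∧ p1) ∧ (p2 ∧ p5)): α-rule — add T (p4 ∧ p1), T (p2 ∧ p5).
            T (p4 ∧ p1): α-rule — add T p4, T p1.
            × closes — contains both p4 and ¬p4.
      branch 2.2 (add F (p2 ∧ p5)):
        T (p3 → ((p4 ∧ p1) ∧ (p2 ∧ p5))): β-rule — branch into F p3  //  T ((p4 ∧ p1) ∧ (p2 ∧ p5)).
          branch 2.2.1 (add F p3):
            × closes — contains both p3 and ¬p3.
          branch 2.2.2 (add T ((p4 ∧ p1) ∧ (p2 ∧ p5))):
            T ((p4 ∧ p1) ∧ (p2 ∧ p5)): α-rule — add T (p4 ∧ p1), T (p2 ∧ p5).
            T (p4 ∧ p1): α-rule — add T p4, T p1.
            × closes — contains both p4 and ¬p4.
All 5 branches close.
Every branch closed; the formula is unsatisfiable.

Unsatisfiable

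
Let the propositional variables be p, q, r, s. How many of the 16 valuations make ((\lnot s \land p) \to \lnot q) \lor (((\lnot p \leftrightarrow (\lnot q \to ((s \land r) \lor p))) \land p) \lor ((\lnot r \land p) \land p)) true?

Initial set: {(((\lnot s \land p) \to \lnot q) \lor (((\lnot p \leftrightarrow (\lnot q \to ((s \land r) \lor p))) \land p) \lor ((\lnot r \land p) \land p)))}.
(((\lnot s \land p) \to \lnot q) \lor (((\lnot p \leftrightarrow (\lnot q \to ((s \land r) \lor p))) \land p) \lor ((\lnot r \land p) \land p))): β-rule — branch into ((\lnot s \land p) \to \lnot q)  //  (((\lnot p \leftrightarrow (\lnot q \to ((s \land r) \lor p))) \land p) \lor ((\lnot r \land p) \land p)).
  branch 1 (add ((\lnot s \land p) \to \lnot q)):
    ((\lnot s \land p) \to \lnot q): β-rule — branch into \lnot (\lnot s \land p)  //  \lnot q.
      branch 1.1 (add \lnot (\lnot s \land p)):
        \lnot (\lnot s \land p): β-rule — branch into \lnot \lnot s  //  \lnot p.
          branch 1.1.1 (add \lnot \lnot s):
            ○ open, literals {s=true}.
          branch 1.1.2 (add \lnot p):
            ○ open, literals {p=false}.
      branch 1.2 (add \lnot q):
        ○ open, literals {q=false}.
  branch 2 (add (((\lnot p \leftrightarrow (\lnot q \to ((s \land r) \lor p))) \land p) \lor ((\lnot r \land p) \land p))):
    (((\lnot p \leftrightarrow (\lnot q \to ((s \land r) \lor p))) \land p) \lor ((\lnot r \land p) \land p)): β-rule — branch into ((\lnot p \leftrightarrow (\lnot q \to ((s \land r) \lor p))) \land p)  //  ((\lnot r \land p) \land p).
      branch 2.1 (add ((\lnot p \leftrightarrow (\lnot q \to ((s \land r) \lor p))) \land p)):
        ((\lnot p \leftrightarrow (\lnot q \to ((s \land r) \lor p))) \land p): α-rule — add (\lnot p \leftrightarrow (\lnot q \to ((s \land r) \lor p))), p.
        (\lnot p \leftrightarrow (\lnot q \to ((s \land r) \lor p))): β-rule — branch into \lnot p, (\lnot q \to ((s \land r) \lor p))  //  \lnot \lnot p, \lnot (\lnot q \to ((s \land r) \lor p)).
          branch 2.1.1 (add \lnot p, (\lnot q \to ((s \land r) \lor p))):
            × closes — contains both p and \lnot p.
          branch 2.1.2 (add \lnot \lnot p, \lnot (\lnot q \to ((s \land r) \lor p))):
            \lnot (\lnot q \to ((s \land r) \lor p)): α-rule — add \lnot q, \lnot ((s \land r) \lor p).
            \lnot ((s \land r) \lor p): α-rule — add \lnot (s \land r), \lnot p.
            × closes — contains both p and \lnot p.
      branch 2.2 (add ((\lnot r \land p) \land p)):
        ((\lnot r \land p) \land p): α-rule — add (\lnot r \land p), p.
        (\lnot r \land p): α-rule — add \lnot r, p.
        ○ open, literals {p=true, r=false}.
2 branches closed, 4 open.
Each open branch fixes some atoms; the unmentioned ones are free. Counting distinct full assignments: branch {s=true} (p, q, r) contributes 8 new; branch {p=false} (q, r, s) contributes 4 new; branch {q=false} (p, r, s) contributes 2 new; branch {p=true, r=false} (q, s) contributes 1 new. Total: 15.

15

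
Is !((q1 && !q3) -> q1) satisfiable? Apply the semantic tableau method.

Unsatisfiable

Initial set: {!((q1 && !q3) -> q1)}.
!((q1 && !q3) -> q1): α-rule — add (q1 && !q3), !q1.
(q1 && !q3): α-rule — add q1, !q3.
× closes — contains both q1 and !q1.
All 1 branch closes.
Every branch closed; the formula is unsatisfiable.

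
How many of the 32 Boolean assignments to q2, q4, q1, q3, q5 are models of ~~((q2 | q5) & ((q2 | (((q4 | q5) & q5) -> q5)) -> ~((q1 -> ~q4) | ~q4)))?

Initial set: {~~((q2 | q5) & ((q2 | (((q4 | q5) & q5) -> q5)) -> ~((q1 -> ~q4) | ~q4)))}.
~~((q2 | q5) & ((q2 | (((q4 | q5) & q5) -> q5)) -> ~((q1 -> ~q4) | ~q4))): drop double negation, giving ((q2 | q5) & ((q2 | (((q4 | q5) & q5) -> q5)) -> ~((q1 -> ~q4) | ~q4))).
((q2 | q5) & ((q2 | (((q4 | q5) & q5) -> q5)) -> ~((q1 -> ~q4) | ~q4))): α-rule — add (q2 | q5), ((q2 | (((q4 | q5) & q5) -> q5)) -> ~((q1 -> ~q4) | ~q4)).
(q2 | q5): β-rule — branch into q2  //  q5.
  branch 1 (add q2):
    ((q2 | (((q4 | q5) & q5) -> q5)) -> ~((q1 -> ~q4) | ~q4)): β-rule — branch into ~(q2 | (((q4 | q5) & q5) -> q5))  //  ~((q1 -> ~q4) | ~q4).
      branch 1.1 (add ~(q2 | (((q4 | q5) & q5) -> q5))):
        ~(q2 | (((q4 | q5) & q5) -> q5)): α-rule — add ~q2, ~(((q4 | q5) & q5) -> q5).
        × closes — contains both q2 and ~q2.
      branch 1.2 (add ~((q1 -> ~q4) | ~q4)):
        ~((q1 -> ~q4) | ~q4): α-rule — add ~(q1 -> ~q4), ~~q4.
        ~(q1 -> ~q4): α-rule — add q1, ~~q4.
        ○ open, literals {q1=true, q2=true, q4=true}.
  branch 2 (add q5):
    ((q2 | (((q4 | q5) & q5) -> q5)) -> ~((q1 -> ~q4) | ~q4)): β-rule — branch into ~(q2 | (((q4 | q5) & q5) -> q5))  //  ~((q1 -> ~q4) | ~q4).
      branch 2.1 (add ~(q2 | (((q4 | q5) & q5) -> q5))):
        ~(q2 | (((q4 | q5) & q5) -> q5)): α-rule — add ~q2, ~(((q4 | q5) & q5) -> q5).
        ~(((q4 | q5) & q5) -> q5): α-rule — add ((q4 | q5) & q5), ~q5.
        × closes — contains both q5 and ~q5.
      branch 2.2 (add ~((q1 -> ~q4) | ~q4)):
        ~((q1 -> ~q4) | ~q4): α-rule — add ~(q1 -> ~q4), ~~q4.
        ~(q1 -> ~q4): α-rule — add q1, ~~q4.
        ○ open, literals {q1=true, q4=true, q5=true}.
2 branches closed, 2 open.
Each open branch fixes some atoms; the unmentioned ones are free. Counting distinct full assignments: branch {q1=true, q2=true, q4=true} (q3, q5) contributes 4 new; branch {q1=true, q4=true, q5=true} (q2, q3) contributes 2 new. Total: 6.

6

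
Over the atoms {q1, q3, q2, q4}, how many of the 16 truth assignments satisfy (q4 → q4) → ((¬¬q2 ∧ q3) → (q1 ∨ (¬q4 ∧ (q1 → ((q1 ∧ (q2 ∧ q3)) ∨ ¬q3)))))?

Initial set: {T ((q4 → q4) → ((¬¬q2 ∧ q3) → (q1 ∨ (¬q4 ∧ (q1 → ((q1 ∧ (q2 ∧ q3)) ∨ ¬q3))))))}.
T ((q4 → q4) → ((¬¬q2 ∧ q3) → (q1 ∨ (¬q4 ∧ (q1 → ((q1 ∧ (q2 ∧ q3)) ∨ ¬q3)))))): β-rule — branch into F (q4 → q4)  //  T ((¬¬q2 ∧ q3) → (q1 ∨ (¬q4 ∧ (q1 → ((q1 ∧ (q2 ∧ q3)) ∨ ¬q3))))).
  branch 1 (add F (q4 → q4)):
    F (q4 → q4): α-rule — add T q4, F q4.
    × closes — contains both q4 and ¬q4.
  branch 2 (add T ((¬¬q2 ∧ q3) → (q1 ∨ (¬q4 ∧ (q1 → ((q1 ∧ (q2 ∧ q3)) ∨ ¬q3)))))):
    T ((¬¬q2 ∧ q3) → (q1 ∨ (¬q4 ∧ (q1 → ((q1 ∧ (q2 ∧ q3)) ∨ ¬q3))))): β-rule — branch into F (¬¬q2 ∧ q3)  //  T (q1 ∨ (¬q4 ∧ (q1 → ((q1 ∧ (q2 ∧ q3)) ∨ ¬q3)))).
      branch 2.1 (add F (¬¬q2 ∧ q3)):
        F (¬¬q2 ∧ q3): β-rule — branch into F ¬¬q2  //  F q3.
          branch 2.1.1 (add F ¬¬q2):
            F ¬¬q2: drop double negation, giving F q2.
            ○ open, literals {q2=F}.
          branch 2.1.2 (add F q3):
            ○ open, literals {q3=F}.
      branch 2.2 (add T (q1 ∨ (¬q4 ∧ (q1 → ((q1 ∧ (q2 ∧ q3)) ∨ ¬q3))))):
        T (q1 ∨ (¬q4 ∧ (q1 → ((q1 ∧ (q2 ∧ q3)) ∨ ¬q3)))): β-rule — branch into T q1  //  T (¬q4 ∧ (q1 → ((q1 ∧ (q2 ∧ q3)) ∨ ¬q3))).
          branch 2.2.1 (add T q1):
            ○ open, literals {q1=T}.
          branch 2.2.2 (add T (¬q4 ∧ (q1 → ((q1 ∧ (q2 ∧ q3)) ∨ ¬q3)))):
            T (¬q4 ∧ (q1 → ((q1 ∧ (q2 ∧ q3)) ∨ ¬q3))): α-rule — add T ¬q4, T (q1 → ((q1 ∧ (q2 ∧ q3)) ∨ ¬q3)).
            T (q1 → ((q1 ∧ (q2 ∧ q3)) ∨ ¬q3)): β-rule — branch into F q1  //  T ((q1 ∧ (q2 ∧ q3)) ∨ ¬q3).
              branch 2.2.2.1 (add F q1):
                ○ open, literals {q1=F, q4=F}.
              branch 2.2.2.2 (add T ((q1 ∧ (q2 ∧ q3)) ∨ ¬q3)):
                T ((q1 ∧ (q2 ∧ q3)) ∨ ¬q3): β-rule — branch into T (q1 ∧ (q2 ∧ q3))  //  T ¬q3.
                  branch 2.2.2.2.1 (add T (q1 ∧ (q2 ∧ q3))):
                    T (q1 ∧ (q2 ∧ q3)): α-rule — add T q1, T (q2 ∧ q3).
                    T (q2 ∧ q3): α-rule — add T q2, T q3.
                    ○ open, literals {q1=T, q2=T, q3=T, q4=F}.
                  branch 2.2.2.2.2 (add T ¬q3):
                    ○ open, literals {q3=F, q4=F}.
1 branch closed, 6 open.
Each open branch fixes some atoms; the unmentioned ones are free. Counting distinct full assignments: branch {q2=F} (q1, q3, q4) contributes 8 new; branch {q3=F} (q1, q2, q4) contributes 4 new; branch {q1=T} (q3, q2, q4) contributes 2 new; branch {q1=F, q4=F} (q3, q2) contributes 1 new; branch {q1=T, q2=T, q3=T, q4=F} (none free) contributes 0 new; branch {q3=F, q4=F} (q1, q2) contributes 0 new. Total: 15.

15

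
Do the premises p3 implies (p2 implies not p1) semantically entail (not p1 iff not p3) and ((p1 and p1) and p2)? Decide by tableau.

No

Initial set: {(p3 implies (p2 implies not p1)); not ((not p1 iff not p3) and ((p1 and p1) and p2))}.
(p3 implies (p2 implies not p1)): β-rule — branch into not p3  //  (p2 implies not p1).
  branch 1 (add not p3):
    not ((not p1 iff not p3) and ((p1 and p1) and p2)): β-rule — branch into not (not p1 iff not p3)  //  not ((p1 and p1) and p2).
      branch 1.1 (add not (not p1 iff not p3)):
        not (not p1 iff not p3): β-rule — branch into not p1, not not p3  //  not not p1, not p3.
          branch 1.1.1 (add not p1, not not p3):
            × closes — contains both p3 and not p3.
          branch 1.1.2 (add not not p1, not p3):
            ○ open, literals {p1=true, p3=false}.
      branch 1.2 (add not ((p1 and p1) and p2)):
        not ((p1 and p1) and p2): β-rule — branch into not (p1 and p1)  //  not p2.
          branch 1.2.1 (add not (p1 and p1)):
            not (p1 and p1): β-rule — branch into not p1  //  not p1.
              branch 1.2.1.1 (add not p1):
                ○ open, literals {p1=false, p3=false}.
              branch 1.2.1.2 (add not p1):
                ○ open, literals {p1=false, p3=false}.
          branch 1.2.2 (add not p2):
            ○ open, literals {p2=false, p3=false}.
  branch 2 (add (p2 implies not p1)):
    not ((not p1 iff not p3) and ((p1 and p1) and p2)): β-rule — branch into not (not p1 iff not p3)  //  not ((p1 and p1) and p2).
      branch 2.1 (add not (not p1 iff not p3)):
        (p2 implies not p1): β-rule — branch into not p2  //  not p1.
          branch 2.1.1 (add not p2):
            not (not p1 iff not p3): β-rule — branch into not p1, not not p3  //  not not p1, not p3.
              branch 2.1.1.1 (add not p1, not not p3):
                ○ open, literals {p1=false, p2=false, p3=true}.
              branch 2.1.1.2 (add not not p1, not p3):
                ○ open, literals {p1=true, p2=false, p3=false}.
          branch 2.1.2 (add not p1):
            not (not p1 iff not p3): β-rule — branch into not p1, not not p3  //  not not p1, not p3.
              branch 2.1.2.1 (add not p1, not not p3):
                ○ open, literals {p1=false, p3=true}.
              branch 2.1.2.2 (add not not p1, not p3):
                × closes — contains both p1 and not p1.
      branch 2.2 (add not ((p1 and p1) and p2)):
        (p2 implies not p1): β-rule — branch into not p2  //  not p1.
          branch 2.2.1 (add not p2):
            not ((p1 and p1) and p2): β-rule — branch into not (p1 and p1)  //  not p2.
              branch 2.2.1.1 (add not (p1 and p1)):
                not (p1 and p1): β-rule — branch into not p1  //  not p1.
                  branch 2.2.1.1.1 (add not p1):
                    ○ open, literals {p1=false, p2=false}.
                  branch 2.2.1.1.2 (add not p1):
                    ○ open, literals {p1=false, p2=false}.
              branch 2.2.1.2 (add not p2):
                ○ open, literals {p2=false}.
          branch 2.2.2 (add not p1):
            not ((p1 and p1) and p2): β-rule — branch into not (p1 and p1)  //  not p2.
              branch 2.2.2.1 (add not (p1 and p1)):
                not (p1 and p1): β-rule — branch into not p1  //  not p1.
                  branch 2.2.2.1.1 (add not p1):
                    ○ open, literals {p1=false}.
                  branch 2.2.2.1.2 (add not p1):
                    ○ open, literals {p1=false}.
              branch 2.2.2.2 (add not p2):
                ○ open, literals {p1=false, p2=false}.
2 branches closed, 13 open.
An open branch gives a countermodel: p1=true, p3=false (unmentioned atoms arbitrary); the premises hold there but the conclusion fails.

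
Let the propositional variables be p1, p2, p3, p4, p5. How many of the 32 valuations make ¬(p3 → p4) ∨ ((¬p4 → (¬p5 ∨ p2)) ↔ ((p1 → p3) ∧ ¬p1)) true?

20

Initial set: {(¬(p3 → p4) ∨ ((¬p4 → (¬p5 ∨ p2)) ↔ ((p1 → p3) ∧ ¬p1)))}.
(¬(p3 → p4) ∨ ((¬p4 → (¬p5 ∨ p2)) ↔ ((p1 → p3) ∧ ¬p1))): β-rule — branch into ¬(p3 → p4)  //  ((¬p4 → (¬p5 ∨ p2)) ↔ ((p1 → p3) ∧ ¬p1)).
  branch 1 (add ¬(p3 → p4)):
    ¬(p3 → p4): α-rule — add p3, ¬p4.
    ○ open, literals {p3=T, p4=F}.
  branch 2 (add ((¬p4 → (¬p5 ∨ p2)) ↔ ((p1 → p3) ∧ ¬p1))):
    ((¬p4 → (¬p5 ∨ p2)) ↔ ((p1 → p3) ∧ ¬p1)): β-rule — branch into (¬p4 → (¬p5 ∨ p2)), ((p1 → p3) ∧ ¬p1)  //  ¬(¬p4 → (¬p5 ∨ p2)), ¬((p1 → p3) ∧ ¬p1).
      branch 2.1 (add (¬p4 → (¬p5 ∨ p2)), ((p1 → p3) ∧ ¬p1)):
        ((p1 → p3) ∧ ¬p1): α-rule — add (p1 → p3), ¬p1.
        (¬p4 → (¬p5 ∨ p2)): β-rule — branch into ¬¬p4  //  (¬p5 ∨ p2).
          branch 2.1.1 (add ¬¬p4):
            (p1 → p3): β-rule — branch into ¬p1  //  p3.
              branch 2.1.1.1 (add ¬p1):
                ○ open, literals {p1=F, p4=T}.
              branch 2.1.1.2 (add p3):
                ○ open, literals {p1=F, p3=T, p4=T}.
          branch 2.1.2 (add (¬p5 ∨ p2)):
            (p1 → p3): β-rule — branch into ¬p1  //  p3.
              branch 2.1.2.1 (add ¬p1):
                (¬p5 ∨ p2): β-rule — branch into ¬p5  //  p2.
                  branch 2.1.2.1.1 (add ¬p5):
                    ○ open, literals {p1=F, p5=F}.
                  branch 2.1.2.1.2 (add p2):
                    ○ open, literals {p1=F, p2=T}.
              branch 2.1.2.2 (add p3):
                (¬p5 ∨ p2): β-rule — branch into ¬p5  //  p2.
                  branch 2.1.2.2.1 (add ¬p5):
                    ○ open, literals {p1=F, p3=T, p5=F}.
                  branch 2.1.2.2.2 (add p2):
                    ○ open, literals {p1=F, p2=T, p3=T}.
      branch 2.2 (add ¬(¬p4 → (¬p5 ∨ p2)), ¬((p1 → p3) ∧ ¬p1)):
        ¬(¬p4 → (¬p5 ∨ p2)): α-rule — add ¬p4, ¬(¬p5 ∨ p2).
        ¬(¬p5 ∨ p2): α-rule — add ¬¬p5, ¬p2.
        ¬((p1 → p3) ∧ ¬p1): β-rule — branch into ¬(p1 → p3)  //  ¬¬p1.
          branch 2.2.1 (add ¬(p1 → p3)):
            ¬(p1 → p3): α-rule — add p1, ¬p3.
            ○ open, literals {p1=T, p2=F, p3=F, p4=F, p5=T}.
          branch 2.2.2 (add ¬¬p1):
            ○ open, literals {p1=T, p2=F, p4=F, p5=T}.
0 branches closed, 9 open.
Each open branch fixes some atoms; the unmentioned ones are free. Counting distinct full assignments: branch {p3=T, p4=F} (p1, p2, p5) contributes 8 new; branch {p1=F, p4=T} (p2, p3, p5) contributes 8 new; branch {p1=F, p3=T, p4=T} (p2, p5) contributes 0 new; branch {p1=F, p5=F} (p2, p3, p4) contributes 2 new; branch {p1=F, p2=T} (p3, p4, p5) contributes 1 new; branch {p1=F, p3=T, p5=F} (p2, p4) contributes 0 new; branch {p1=F, p2=T, p3=T} (p4, p5) contributes 0 new; branch {p1=T, p2=F, p3=F, p4=F, p5=T} (none free) contributes 1 new; branch {p1=T, p2=F, p4=F, p5=T} (p3) contributes 0 new. Total: 20.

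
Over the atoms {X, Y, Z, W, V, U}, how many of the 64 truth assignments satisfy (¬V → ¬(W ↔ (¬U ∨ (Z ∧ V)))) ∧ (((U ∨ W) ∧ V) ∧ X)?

Initial set: {((¬V → ¬(W ↔ (¬U ∨ (Z ∧ V)))) ∧ (((U ∨ W) ∧ V) ∧ X))}.
((¬V → ¬(W ↔ (¬U ∨ (Z ∧ V)))) ∧ (((U ∨ W) ∧ V) ∧ X)): α-rule — add (¬V → ¬(W ↔ (¬U ∨ (Z ∧ V)))), (((U ∨ W) ∧ V) ∧ X).
(((U ∨ W) ∧ V) ∧ X): α-rule — add ((U ∨ W) ∧ V), X.
((U ∨ W) ∧ V): α-rule — add (U ∨ W), V.
(¬V → ¬(W ↔ (¬U ∨ (Z ∧ V)))): β-rule — branch into ¬¬V  //  ¬(W ↔ (¬U ∨ (Z ∧ V))).
  branch 1 (add ¬¬V):
    (U ∨ W): β-rule — branch into U  //  W.
      branch 1.1 (add U):
        ○ open, literals {U=1, V=1, X=1}.
      branch 1.2 (add W):
        ○ open, literals {V=1, W=1, X=1}.
  branch 2 (add ¬(W ↔ (¬U ∨ (Z ∧ V)))):
    (U ∨ W): β-rule — branch into U  //  W.
      branch 2.1 (add U):
        ¬(W ↔ (¬U ∨ (Z ∧ V))): β-rule — branch into W, ¬(¬U ∨ (Z ∧ V))  //  ¬W, (¬U ∨ (Z ∧ V)).
          branch 2.1.1 (add W, ¬(¬U ∨ (Z ∧ V))):
            ¬(¬U ∨ (Z ∧ V)): α-rule — add ¬¬U, ¬(Z ∧ V).
            ¬(Z ∧ V): β-rule — branch into ¬Z  //  ¬V.
              branch 2.1.1.1 (add ¬Z):
                ○ open, literals {U=1, V=1, W=1, X=1, Z=0}.
              branch 2.1.1.2 (add ¬V):
                × closes — contains both V and ¬V.
          branch 2.1.2 (add ¬W, (¬U ∨ (Z ∧ V))):
            (¬U ∨ (Z ∧ V)): β-rule — branch into ¬U  //  (Z ∧ V).
              branch 2.1.2.1 (add ¬U):
                × closes — contains both U and ¬U.
              branch 2.1.2.2 (add (Z ∧ V)):
                (Z ∧ V): α-rule — add Z, V.
                ○ open, literals {U=1, V=1, W=0, X=1, Z=1}.
      branch 2.2 (add W):
        ¬(W ↔ (¬U ∨ (Z ∧ V))): β-rule — branch into W, ¬(¬U ∨ (Z ∧ V))  //  ¬W, (¬U ∨ (Z ∧ V)).
          branch 2.2.1 (add W, ¬(¬U ∨ (Z ∧ V))):
            ¬(¬U ∨ (Z ∧ V)): α-rule — add ¬¬U, ¬(Z ∧ V).
            ¬(Z ∧ V): β-rule — branch into ¬Z  //  ¬V.
              branch 2.2.1.1 (add ¬Z):
                ○ open, literals {U=1, V=1, W=1, X=1, Z=0}.
              branch 2.2.1.2 (add ¬V):
                × closes — contains both V and ¬V.
          branch 2.2.2 (add ¬W, (¬U ∨ (Z ∧ V))):
            × closes — contains both W and ¬W.
4 branches closed, 5 open.
Each open branch fixes some atoms; the unmentioned ones are free. Counting distinct full assignments: branch {U=1, V=1, X=1} (Y, Z, W) contributes 8 new; branch {V=1, W=1, X=1} (Y, Z, U) contributes 4 new; branch {U=1, V=1, W=1, X=1, Z=0} (Y) contributes 0 new; branch {U=1, V=1, W=0, X=1, Z=1} (Y) contributes 0 new; branch {U=1, V=1, W=1, X=1, Z=0} (Y) contributes 0 new. Total: 12.

12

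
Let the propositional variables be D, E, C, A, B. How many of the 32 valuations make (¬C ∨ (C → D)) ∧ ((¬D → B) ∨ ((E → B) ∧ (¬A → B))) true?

Initial set: {((¬C ∨ (C → D)) ∧ ((¬D → B) ∨ ((E → B) ∧ (¬A → B))))}.
((¬C ∨ (C → D)) ∧ ((¬D → B) ∨ ((E → B) ∧ (¬A → B)))): α-rule — add (¬C ∨ (C → D)), ((¬D → B) ∨ ((E → B) ∧ (¬A → B))).
(¬C ∨ (C → D)): β-rule — branch into ¬C  //  (C → D).
  branch 1 (add ¬C):
    ((¬D → B) ∨ ((E → B) ∧ (¬A → B))): β-rule — branch into (¬D → B)  //  ((E → B) ∧ (¬A → B)).
      branch 1.1 (add (¬D → B)):
        (¬D → B): β-rule — branch into ¬¬D  //  B.
          branch 1.1.1 (add ¬¬D):
            ○ open, literals {C=F, D=T}.
          branch 1.1.2 (add B):
            ○ open, literals {B=T, C=F}.
      branch 1.2 (add ((E → B) ∧ (¬A → B))):
        ((E → B) ∧ (¬A → B)): α-rule — add (E → B), (¬A → B).
        (E → B): β-rule — branch into ¬E  //  B.
          branch 1.2.1 (add ¬E):
            (¬A → B): β-rule — branch into ¬¬A  //  B.
              branch 1.2.1.1 (add ¬¬A):
                ○ open, literals {A=T, C=F, E=F}.
              branch 1.2.1.2 (add B):
                ○ open, literals {B=T, C=F, E=F}.
          branch 1.2.2 (add B):
            (¬A → B): β-rule — branch into ¬¬A  //  B.
              branch 1.2.2.1 (add ¬¬A):
                ○ open, literals {A=T, B=T, C=F}.
              branch 1.2.2.2 (add B):
                ○ open, literals {B=T, C=F}.
  branch 2 (add (C → D)):
    ((¬D → B) ∨ ((E → B) ∧ (¬A → B))): β-rule — branch into (¬D → B)  //  ((E → B) ∧ (¬A → B)).
      branch 2.1 (add (¬D → B)):
        (C → D): β-rule — branch into ¬C  //  D.
          branch 2.1.1 (add ¬C):
            (¬D → B): β-rule — branch into ¬¬D  //  B.
              branch 2.1.1.1 (add ¬¬D):
                ○ open, literals {C=F, D=T}.
              branch 2.1.1.2 (add B):
                ○ open, literals {B=T, C=F}.
          branch 2.1.2 (add D):
            (¬D → B): β-rule — branch into ¬¬D  //  B.
              branch 2.1.2.1 (add ¬¬D):
                ○ open, literals {D=T}.
              branch 2.1.2.2 (add B):
                ○ open, literals {B=T, D=T}.
      branch 2.2 (add ((E → B) ∧ (¬A → B))):
        ((E → B) ∧ (¬A → B)): α-rule — add (E → B), (¬A → B).
        (C → D): β-rule — branch into ¬C  //  D.
          branch 2.2.1 (add ¬C):
            (E → B): β-rule — branch into ¬E  //  B.
              branch 2.2.1.1 (add ¬E):
                (¬A → B): β-rule — branch into ¬¬A  //  B.
                  branch 2.2.1.1.1 (add ¬¬A):
                    ○ open, literals {A=T, C=F, E=F}.
                  branch 2.2.1.1.2 (add B):
                    ○ open, literals {B=T, C=F, E=F}.
              branch 2.2.1.2 (add B):
                (¬A → B): β-rule — branch into ¬¬A  //  B.
                  branch 2.2.1.2.1 (add ¬¬A):
                    ○ open, literals {A=T, B=T, C=F}.
                  branch 2.2.1.2.2 (add B):
                    ○ open, literals {B=T, C=F}.
          branch 2.2.2 (add D):
            (E → B): β-rule — branch into ¬E  //  B.
              branch 2.2.2.1 (add ¬E):
                (¬A → B): β-rule — branch into ¬¬A  //  B.
                  branch 2.2.2.1.1 (add ¬¬A):
                    ○ open, literals {A=T, D=T, E=F}.
                  branch 2.2.2.1.2 (add B):
                    ○ open, literals {B=T, D=T, E=F}.
              branch 2.2.2.2 (add B):
                (¬A → B): β-rule — branch into ¬¬A  //  B.
                  branch 2.2.2.2.1 (add ¬¬A):
                    ○ open, literals {A=T, B=T, D=T}.
                  branch 2.2.2.2.2 (add B):
                    ○ open, literals {B=T, D=T}.
0 branches closed, 18 open.
Each open branch fixes some atoms; the unmentioned ones are free. Counting distinct full assignments: branch {C=F, D=T} (E, A, B) contributes 8 new; branch {B=T, C=F} (D, E, A) contributes 4 new; branch {A=T, C=F, E=F} (D, B) contributes 1 new; branch {B=T, C=F, E=F} (D, A) contributes 0 new; branch {A=T, B=T, C=F} (D, E) contributes 0 new; branch {B=T, C=F} (D, E, A) contributes 0 new; branch {C=F, D=T} (E, A, B) contributes 0 new; branch {B=T, C=F} (D, E, A) contributes 0 new; branch {D=T} (E, C, A, B) contributes 8 new; branch {B=T, D=T} (E, C, A) contributes 0 new; branch {A=T, C=F, E=F} (D, B) contributes 0 new; branch {B=T, C=F, E=F} (D, A) contributes 0 new; branch {A=T, B=T, C=F} (D, E) contributes 0 new; branch {B=T, C=F} (D, E, A) contributes 0 new; branch {A=T, D=T, E=F} (C, B) contributes 0 new; branch {B=T, D=T, E=F} (C, A) contributes 0 new; branch {A=T, B=T, D=T} (E, C) contributes 0 new; branch {B=T, D=T} (E, C, A) contributes 0 new. Total: 21.

21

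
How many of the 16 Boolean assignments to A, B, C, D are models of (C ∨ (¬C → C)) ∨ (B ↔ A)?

12

Initial set: {T ((C ∨ (¬C → C)) ∨ (B ↔ A))}.
T ((C ∨ (¬C → C)) ∨ (B ↔ A)): β-rule — branch into T (C ∨ (¬C → C))  //  T (B ↔ A).
  branch 1 (add T (C ∨ (¬C → C))):
    T (C ∨ (¬C → C)): β-rule — branch into T C  //  T (¬C → C).
      branch 1.1 (add T C):
        ○ open, literals {C=true}.
      branch 1.2 (add T (¬C → C)):
        T (¬C → C): β-rule — branch into F ¬C  //  T C.
          branch 1.2.1 (add F ¬C):
            ○ open, literals {C=true}.
          branch 1.2.2 (add T C):
            ○ open, literals {C=true}.
  branch 2 (add T (B ↔ A)):
    T (B ↔ A): β-rule — branch into T B, T A  //  F B, F A.
      branch 2.1 (add T B, T A):
        ○ open, literals {A=true, B=true}.
      branch 2.2 (add F B, F A):
        ○ open, literals {A=false, B=false}.
0 branches closed, 5 open.
Each open branch fixes some atoms; the unmentioned ones are free. Counting distinct full assignments: branch {C=true} (A, B, D) contributes 8 new; branch {C=true} (A, B, D) contributes 0 new; branch {C=true} (A, B, D) contributes 0 new; branch {A=true, B=true} (C, D) contributes 2 new; branch {A=false, B=false} (C, D) contributes 2 new. Total: 12.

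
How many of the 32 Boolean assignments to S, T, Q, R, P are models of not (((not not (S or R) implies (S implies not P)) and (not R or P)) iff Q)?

16

Initial set: {T not (((not not (S or R) implies (S implies not P)) and (not R or P)) iff Q)}.
T not (((not not (S or R) implies (S implies not P)) and (not R or P)) iff Q): β-rule — branch into T ((not not (S or R) implies (S implies not P)) and (not R or P)), F Q  //  F ((not not (S or R) implies (S implies not P)) and (not R or P)), T Q.
  branch 1 (add T ((not not (S or R) implies (S implies not P)) and (not R or P)), F Q):
    T ((not not (S or R) implies (S implies not P)) and (not R or P)): α-rule — add T (not not (S or R) implies (S implies not P)), T (not R or P).
    T (not not (S or R) implies (S implies not P)): β-rule — branch into F not not (S or R)  //  T (S implies not P).
      branch 1.1 (add F not not (S or R)):
        F not not (S or R): drop double negation, giving F (S or R).
        F (S or R): α-rule — add F S, F R.
        T (not R or P): β-rule — branch into T not R  //  T P.
          branch 1.1.1 (add T not R):
            ○ open, literals {Q=F, R=F, S=F}.
          branch 1.1.2 (add T P):
            ○ open, literals {P=T, Q=F, R=F, S=F}.
      branch 1.2 (add T (S implies not P)):
        T (not R or P): β-rule — branch into T not R  //  T P.
          branch 1.2.1 (add T not R):
            T (S implies not P): β-rule — branch into F S  //  T not P.
              branch 1.2.1.1 (add F S):
                ○ open, literals {Q=F, R=F, S=F}.
              branch 1.2.1.2 (add T not P):
                ○ open, literals {P=F, Q=F, R=F}.
          branch 1.2.2 (add T P):
            T (S implies not P): β-rule — branch into F S  //  T not P.
              branch 1.2.2.1 (add F S):
                ○ open, literals {P=T, Q=F, S=F}.
              branch 1.2.2.2 (add T not P):
                × closes — contains both P and not P.
  branch 2 (add F ((not not (S or R) implies (S implies not P)) and (not R or P)), T Q):
    F ((not not (S or R) implies (S implies not P)) and (not R or P)): β-rule — branch into F (not not (S or R) implies (S implies not P))  //  F (not R or P).
      branch 2.1 (add F (not not (S or R) implies (S implies not P))):
        F (not not (S or R) implies (S implies not P)): α-rule — add T not not (S or R), F (S implies not P).
        T not not (S or R): drop double negation, giving T (S or R).
        F (S implies not P): α-rule — add T S, F not P.
        T (S or R): β-rule — branch into T S  //  T R.
          branch 2.1.1 (add T S):
            ○ open, literals {P=T, Q=T, S=T}.
          branch 2.1.2 (add T R):
            ○ open, literals {P=T, Q=T, R=T, S=T}.
      branch 2.2 (add F (not R or P)):
        F (not R or P): α-rule — add F not R, F P.
        ○ open, literals {P=F, Q=T, R=T}.
1 branch closed, 8 open.
Each open branch fixes some atoms; the unmentioned ones are free. Counting distinct full assignments: branch {Q=F, R=F, S=F} (T, P) contributes 4 new; branch {P=T, Q=F, R=F, S=F} (T) contributes 0 new; branch {Q=F, R=F, S=F} (T, P) contributes 0 new; branch {P=F, Q=F, R=F} (S, T) contributes 2 new; branch {P=T, Q=F, S=F} (T, R) contributes 2 new; branch {P=T, Q=T, S=T} (T, R) contributes 4 new; branch {P=T, Q=T, R=T, S=T} (T) contributes 0 new; branch {P=F, Q=T, R=T} (S, T) contributes 4 new. Total: 16.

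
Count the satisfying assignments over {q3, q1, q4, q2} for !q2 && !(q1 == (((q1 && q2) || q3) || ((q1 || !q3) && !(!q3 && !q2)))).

4

Initial set: {(!q2 && !(q1 == (((q1 && q2) || q3) || ((q1 || !q3) && !(!q3 && !q2)))))}.
(!q2 && !(q1 == (((q1 && q2) || q3) || ((q1 || !q3) && !(!q3 && !q2))))): α-rule — add !q2, !(q1 == (((q1 && q2) || q3) || ((q1 || !q3) && !(!q3 && !q2)))).
!(q1 == (((q1 && q2) || q3) || ((q1 || !q3) && !(!q3 && !q2)))): β-rule — branch into q1, !(((q1 && q2) || q3) || ((q1 || !q3) && !(!q3 && !q2)))  //  !q1, (((q1 && q2) || q3) || ((q1 || !q3) && !(!q3 && !q2))).
  branch 1 (add q1, !(((q1 && q2) || q3) || ((q1 || !q3) && !(!q3 && !q2)))):
    !(((q1 && q2) || q3) || ((q1 || !q3) && !(!q3 && !q2))): α-rule — add !((q1 && q2) || q3), !((q1 || !q3) && !(!q3 && !q2)).
    !((q1 && q2) || q3): α-rule — add !(q1 && q2), !q3.
    !((q1 || !q3) && !(!q3 && !q2)): β-rule — branch into !(q1 || !q3)  //  !!(!q3 && !q2).
      branch 1.1 (add !(q1 || !q3)):
        !(q1 || !q3): α-rule — add !q1, !!q3.
        × closes — contains both q1 and !q1.
      branch 1.2 (add !!(!q3 && !q2)):
        !!(!q3 && !q2): α-rule — add !q3, !q2.
        !(q1 && q2): β-rule — branch into !q1  //  !q2.
          branch 1.2.1 (add !q1):
            × closes — contains both q1 and !q1.
          branch 1.2.2 (add !q2):
            ○ open, literals {q1=1, q2=0, q3=0}.
  branch 2 (add !q1, (((q1 && q2) || q3) || ((q1 || !q3) && !(!q3 && !q2)))):
    (((q1 && q2) || q3) || ((q1 || !q3) && !(!q3 && !q2))): β-rule — branch into ((q1 && q2) || q3)  //  ((q1 || !q3) && !(!q3 && !q2)).
      branch 2.1 (add ((q1 && q2) || q3)):
        ((q1 && q2) || q3): β-rule — branch into (q1 && q2)  //  q3.
          branch 2.1.1 (add (q1 && q2)):
            (q1 && q2): α-rule — add q1, q2.
            × closes — contains both q1 and !q1.
          branch 2.1.2 (add q3):
            ○ open, literals {q1=0, q2=0, q3=1}.
      branch 2.2 (add ((q1 || !q3) && !(!q3 && !q2))):
        ((q1 || !q3) && !(!q3 && !q2)): α-rule — add (q1 || !q3), !(!q3 && !q2).
        (q1 || !q3): β-rule — branch into q1  //  !q3.
          branch 2.2.1 (add q1):
            × closes — contains both q1 and !q1.
          branch 2.2.2 (add !q3):
            !(!q3 && !q2): β-rule — branch into !!q3  //  !!q2.
              branch 2.2.2.1 (add !!q3):
                × closes — contains both q3 and !q3.
              branch 2.2.2.2 (add !!q2):
                × closes — contains both q2 and !q2.
6 branches closed, 2 open.
Each open branch fixes some atoms; the unmentioned ones are free. Counting distinct full assignments: branch {q1=1, q2=0, q3=0} (q4) contributes 2 new; branch {q1=0, q2=0, q3=1} (q4) contributes 2 new. Total: 4.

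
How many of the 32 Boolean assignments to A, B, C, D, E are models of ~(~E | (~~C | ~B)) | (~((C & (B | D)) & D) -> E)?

Initial set: {(~(~E | (~~C | ~B)) | (~((C & (B | D)) & D) -> E))}.
(~(~E | (~~C | ~B)) | (~((C & (B | D)) & D) -> E)): β-rule — branch into ~(~E | (~~C | ~B))  //  (~((C & (B | D)) & D) -> E).
  branch 1 (add ~(~E | (~~C | ~B))):
    ~(~E | (~~C | ~B)): α-rule — add ~~E, ~(~~C | ~B).
    ~(~~C | ~B): α-rule — add ~~~C, ~~B.
    ~~~C: drop double negation, giving ~C.
    ○ open, literals {B=true, C=false, E=true}.
  branch 2 (add (~((C & (B | D)) & D) -> E)):
    (~((C & (B | D)) & D) -> E): β-rule — branch into ~~((C & (B | D)) & D)  //  E.
      branch 2.1 (add ~~((C & (B | D)) & D)):
        ~~((C & (B | D)) & D): α-rule — add (C & (B | D)), D.
        (C & (B | D)): α-rule — add C, (B | D).
        (B | D): β-rule — branch into B  //  D.
          branch 2.1.1 (add B):
            ○ open, literals {B=true, C=true, D=true}.
          branch 2.1.2 (add D):
            ○ open, literals {C=true, D=true}.
      branch 2.2 (add E):
        ○ open, literals {E=true}.
0 branches closed, 4 open.
Each open branch fixes some atoms; the unmentioned ones are free. Counting distinct full assignments: branch {B=true, C=false, E=true} (A, D) contributes 4 new; branch {B=true, C=true, D=true} (A, E) contributes 4 new; branch {C=true, D=true} (A, B, E) contributes 4 new; branch {E=true} (A, B, C, D) contributes 8 new. Total: 20.

20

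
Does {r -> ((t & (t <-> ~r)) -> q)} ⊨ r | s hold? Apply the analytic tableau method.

Initial set: {(r -> ((t & (t <-> ~r)) -> q)); ~(r | s)}.
~(r | s): α-rule — add ~r, ~s.
(r -> ((t & (t <-> ~r)) -> q)): β-rule — branch into ~r  //  ((t & (t <-> ~r)) -> q).
  branch 1 (add ~r):
    ○ open, literals {r=false, s=false}.
  branch 2 (add ((t & (t <-> ~r)) -> q)):
    ((t & (t <-> ~r)) -> q): β-rule — branch into ~(t & (t <-> ~r))  //  q.
      branch 2.1 (add ~(t & (t <-> ~r))):
        ~(t & (t <-> ~r)): β-rule — branch into ~t  //  ~(t <-> ~r).
          branch 2.1.1 (add ~t):
            ○ open, literals {r=false, s=false, t=false}.
          branch 2.1.2 (add ~(t <-> ~r)):
            ~(t <-> ~r): β-rule — branch into t, ~~r  //  ~t, ~r.
              branch 2.1.2.1 (add t, ~~r):
                × closes — contains both r and ~r.
              branch 2.1.2.2 (add ~t, ~r):
                ○ open, literals {r=false, s=false, t=false}.
      branch 2.2 (add q):
        ○ open, literals {q=true, r=false, s=false}.
1 branch closed, 4 open.
An open branch gives a countermodel: r=false, s=false (unmentioned atoms arbitrary); the premises hold there but the conclusion fails.

No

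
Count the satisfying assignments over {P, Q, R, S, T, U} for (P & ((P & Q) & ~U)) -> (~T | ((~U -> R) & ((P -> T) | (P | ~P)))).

Initial set: {((P & ((P & Q) & ~U)) -> (~T | ((~U -> R) & ((P -> T) | (P | ~P)))))}.
((P & ((P & Q) & ~U)) -> (~T | ((~U -> R) & ((P -> T) | (P | ~P))))): β-rule — branch into ~(P & ((P & Q) & ~U))  //  (~T | ((~U -> R) & ((P -> T) | (P | ~P)))).
  branch 1 (add ~(P & ((P & Q) & ~U))):
    ~(P & ((P & Q) & ~U)): β-rule — branch into ~P  //  ~((P & Q) & ~U).
      branch 1.1 (add ~P):
        ○ open, literals {P=false}.
      branch 1.2 (add ~((P & Q) & ~U)):
        ~((P & Q) & ~U): β-rule — branch into ~(P & Q)  //  ~~U.
          branch 1.2.1 (add ~(P & Q)):
            ~(P & Q): β-rule — branch into ~P  //  ~Q.
              branch 1.2.1.1 (add ~P):
                ○ open, literals {P=false}.
              branch 1.2.1.2 (add ~Q):
                ○ open, literals {Q=false}.
          branch 1.2.2 (add ~~U):
            ○ open, literals {U=true}.
  branch 2 (add (~T | ((~U -> R) & ((P -> T) | (P | ~P))))):
    (~T | ((~U -> R) & ((P -> T) | (P | ~P)))): β-rule — branch into ~T  //  ((~U -> R) & ((P -> T) | (P | ~P))).
      branch 2.1 (add ~T):
        ○ open, literals {T=false}.
      branch 2.2 (add ((~U -> R) & ((P -> T) | (P | ~P)))):
        ((~U -> R) & ((P -> T) | (P | ~P))): α-rule — add (~U -> R), ((P -> T) | (P | ~P)).
        (~U -> R): β-rule — branch into ~~U  //  R.
          branch 2.2.1 (add ~~U):
            ((P -> T) | (P | ~P)): β-rule — branch into (P -> T)  //  (P | ~P).
              branch 2.2.1.1 (add (P -> T)):
                (P -> T): β-rule — branch into ~P  //  T.
                  branch 2.2.1.1.1 (add ~P):
                    ○ open, literals {P=false, U=true}.
                  branch 2.2.1.1.2 (add T):
                    ○ open, literals {T=true, U=true}.
              branch 2.2.1.2 (add (P | ~P)):
                (P | ~P): β-rule — branch into P  //  ~P.
                  branch 2.2.1.2.1 (add P):
                    ○ open, literals {P=true, U=true}.
                  branch 2.2.1.2.2 (add ~P):
                    ○ open, literals {P=false, U=true}.
          branch 2.2.2 (add R):
            ((P -> T) | (P | ~P)): β-rule — branch into (P -> T)  //  (P | ~P).
              branch 2.2.2.1 (add (P -> T)):
                (P -> T): β-rule — branch into ~P  //  T.
                  branch 2.2.2.1.1 (add ~P):
                    ○ open, literals {P=false, R=true}.
                  branch 2.2.2.1.2 (add T):
                    ○ open, literals {R=true, T=true}.
              branch 2.2.2.2 (add (P | ~P)):
                (P | ~P): β-rule — branch into P  //  ~P.
                  branch 2.2.2.2.1 (add P):
                    ○ open, literals {P=true, R=true}.
                  branch 2.2.2.2.2 (add ~P):
                    ○ open, literals {P=false, R=true}.
0 branches closed, 13 open.
Each open branch fixes some atoms; the unmentioned ones are free. Counting distinct full assignments: branch {P=false} (Q, R, S, T, U) contributes 32 new; branch {P=false} (Q, R, S, T, U) contributes 0 new; branch {Q=false} (P, R, S, T, U) contributes 16 new; branch {U=true} (P, Q, R, S, T) contributes 8 new; branch {T=false} (P, Q, R, S, U) contributes 4 new; branch {P=false, U=true} (Q, R, S, T) contributes 0 new; branch {T=true, U=true} (P, Q, R, S) contributes 0 new; branch {P=true, U=true} (Q, R, S, T) contributes 0 new; branch {P=false, U=true} (Q, R, S, T) contributes 0 new; branch {P=false, R=true} (Q, S, T, U) contributes 0 new; branch {R=true, T=true} (P, Q, S, U) contributes 2 new; branch {P=true, R=true} (Q, S, T, U) contributes 0 new; branch {P=false, R=true} (Q, S, T, U) contributes 0 new. Total: 62.

62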